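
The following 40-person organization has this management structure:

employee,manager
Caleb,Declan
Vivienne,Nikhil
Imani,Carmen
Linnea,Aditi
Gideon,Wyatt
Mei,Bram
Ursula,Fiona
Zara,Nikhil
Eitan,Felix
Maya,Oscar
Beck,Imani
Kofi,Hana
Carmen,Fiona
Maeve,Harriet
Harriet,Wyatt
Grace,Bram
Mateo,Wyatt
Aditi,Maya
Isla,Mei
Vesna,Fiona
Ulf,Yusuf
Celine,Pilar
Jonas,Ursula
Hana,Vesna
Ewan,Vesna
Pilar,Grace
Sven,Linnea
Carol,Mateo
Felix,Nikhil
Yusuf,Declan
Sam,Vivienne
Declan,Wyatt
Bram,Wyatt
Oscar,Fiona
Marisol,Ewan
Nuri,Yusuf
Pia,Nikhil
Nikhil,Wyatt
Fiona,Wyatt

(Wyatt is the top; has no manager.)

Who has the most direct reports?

Direct-report counts: Wyatt has 7; Harriet has 1; Bram has 2; Mei has 1; Grace has 1; Pilar has 1; Mateo has 1; Declan has 2; Yusuf has 2; Nikhil has 4; Vivienne has 1; Felix has 1; Fiona has 4; Ursula has 1; Vesna has 2; Hana has 1; Ewan has 1; Carmen has 1; Imani has 1; Oscar has 1; Maya has 1; Aditi has 1; Linnea has 1. The largest is 7, held by Wyatt.

Wyatt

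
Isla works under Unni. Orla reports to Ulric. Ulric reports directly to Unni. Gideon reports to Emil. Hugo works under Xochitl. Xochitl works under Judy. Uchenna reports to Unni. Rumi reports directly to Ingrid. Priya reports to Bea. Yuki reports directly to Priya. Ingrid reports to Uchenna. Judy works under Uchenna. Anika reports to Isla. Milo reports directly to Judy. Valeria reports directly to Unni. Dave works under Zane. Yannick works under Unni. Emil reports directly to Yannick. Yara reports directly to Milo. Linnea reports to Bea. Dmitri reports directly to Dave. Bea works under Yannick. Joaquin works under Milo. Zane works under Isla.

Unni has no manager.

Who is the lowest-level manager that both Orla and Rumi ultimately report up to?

Unni

Orla's chain of managers is Ulric, Unni. Rumi's chain of managers is Ingrid, Uchenna, Unni. The first manager that appears in both chains is Unni.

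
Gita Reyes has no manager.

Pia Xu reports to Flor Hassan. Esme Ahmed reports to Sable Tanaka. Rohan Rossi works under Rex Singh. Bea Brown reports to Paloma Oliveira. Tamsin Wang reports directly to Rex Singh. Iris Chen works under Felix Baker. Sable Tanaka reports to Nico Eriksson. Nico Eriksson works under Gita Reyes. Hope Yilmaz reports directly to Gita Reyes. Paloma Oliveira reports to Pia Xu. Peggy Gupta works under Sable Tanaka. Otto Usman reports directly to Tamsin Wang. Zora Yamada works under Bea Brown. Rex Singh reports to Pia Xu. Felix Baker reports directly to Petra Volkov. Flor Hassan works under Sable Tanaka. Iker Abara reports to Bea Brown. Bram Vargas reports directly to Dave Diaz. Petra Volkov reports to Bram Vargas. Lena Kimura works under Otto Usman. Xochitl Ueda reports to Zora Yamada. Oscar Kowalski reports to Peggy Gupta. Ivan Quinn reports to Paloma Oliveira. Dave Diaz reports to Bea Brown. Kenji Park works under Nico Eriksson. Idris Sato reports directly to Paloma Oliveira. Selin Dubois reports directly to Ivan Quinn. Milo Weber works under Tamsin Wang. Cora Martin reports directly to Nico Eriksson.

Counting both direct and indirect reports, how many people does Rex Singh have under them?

5

Rex Singh directly manages Rohan Rossi, Tamsin Wang. Rohan Rossi has no reports. Under Tamsin Wang: Milo Weber, Otto Usman, Lena Kimura (3). So Rex Singh's organization is 2 direct reports plus everyone under them: 1 + 4 = 5.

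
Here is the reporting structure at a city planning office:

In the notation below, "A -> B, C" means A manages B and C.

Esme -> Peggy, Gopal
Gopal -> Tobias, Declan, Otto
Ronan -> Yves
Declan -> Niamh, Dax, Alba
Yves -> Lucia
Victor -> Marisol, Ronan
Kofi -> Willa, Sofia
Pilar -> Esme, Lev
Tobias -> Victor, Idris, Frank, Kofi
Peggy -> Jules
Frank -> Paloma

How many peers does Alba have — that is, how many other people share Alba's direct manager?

Alba reports to Declan. Declan's other direct reports are Niamh, Dax — 2 peers.

2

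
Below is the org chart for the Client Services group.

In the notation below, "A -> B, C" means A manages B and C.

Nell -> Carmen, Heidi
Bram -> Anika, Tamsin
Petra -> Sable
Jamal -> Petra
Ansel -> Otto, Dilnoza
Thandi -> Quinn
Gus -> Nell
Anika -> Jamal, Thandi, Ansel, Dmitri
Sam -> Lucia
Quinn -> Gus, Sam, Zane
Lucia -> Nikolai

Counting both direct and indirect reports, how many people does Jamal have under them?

2

Jamal directly manages Petra. Under Petra: Sable (1). That's 2 in total.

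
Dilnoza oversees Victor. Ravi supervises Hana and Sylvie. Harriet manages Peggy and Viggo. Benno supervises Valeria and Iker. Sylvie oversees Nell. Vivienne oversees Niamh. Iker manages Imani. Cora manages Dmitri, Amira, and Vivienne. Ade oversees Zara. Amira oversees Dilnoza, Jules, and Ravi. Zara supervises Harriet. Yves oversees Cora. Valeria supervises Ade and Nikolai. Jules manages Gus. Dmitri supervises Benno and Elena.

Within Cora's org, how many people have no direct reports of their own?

The people in Cora's organization with no one reporting to them are Niamh, Nell, Hana, Gus, Victor, Elena, Imani, Nikolai, Viggo, Peggy. That is 10.

10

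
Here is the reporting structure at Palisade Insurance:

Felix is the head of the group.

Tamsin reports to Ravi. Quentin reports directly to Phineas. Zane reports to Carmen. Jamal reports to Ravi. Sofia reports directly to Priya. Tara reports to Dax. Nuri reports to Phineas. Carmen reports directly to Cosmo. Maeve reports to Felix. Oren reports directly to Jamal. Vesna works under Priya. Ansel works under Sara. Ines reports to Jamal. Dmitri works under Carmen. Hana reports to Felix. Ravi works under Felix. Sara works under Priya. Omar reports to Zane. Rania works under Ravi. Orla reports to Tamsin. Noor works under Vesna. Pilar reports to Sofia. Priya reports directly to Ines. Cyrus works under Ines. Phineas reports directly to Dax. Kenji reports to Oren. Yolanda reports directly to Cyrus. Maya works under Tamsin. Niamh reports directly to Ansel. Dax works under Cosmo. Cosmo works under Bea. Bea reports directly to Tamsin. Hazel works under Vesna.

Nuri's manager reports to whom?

Dax

Nuri reports to Phineas, and Phineas reports to Dax. So Nuri's skip-level manager is Dax.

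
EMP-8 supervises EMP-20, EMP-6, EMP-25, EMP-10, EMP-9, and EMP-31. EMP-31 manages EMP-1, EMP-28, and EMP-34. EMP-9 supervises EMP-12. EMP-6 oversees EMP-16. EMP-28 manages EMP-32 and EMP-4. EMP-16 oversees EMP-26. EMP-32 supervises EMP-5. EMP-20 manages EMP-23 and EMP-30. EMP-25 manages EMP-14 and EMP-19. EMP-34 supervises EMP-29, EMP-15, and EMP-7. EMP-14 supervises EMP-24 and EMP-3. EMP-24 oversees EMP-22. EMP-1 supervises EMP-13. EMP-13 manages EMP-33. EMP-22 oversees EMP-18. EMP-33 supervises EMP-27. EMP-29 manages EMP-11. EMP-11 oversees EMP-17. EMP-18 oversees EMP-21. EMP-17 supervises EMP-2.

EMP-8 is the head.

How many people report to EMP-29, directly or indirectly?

EMP-29 directly manages EMP-11. Under EMP-11: EMP-17, EMP-2 (2). That's 3 in total.

3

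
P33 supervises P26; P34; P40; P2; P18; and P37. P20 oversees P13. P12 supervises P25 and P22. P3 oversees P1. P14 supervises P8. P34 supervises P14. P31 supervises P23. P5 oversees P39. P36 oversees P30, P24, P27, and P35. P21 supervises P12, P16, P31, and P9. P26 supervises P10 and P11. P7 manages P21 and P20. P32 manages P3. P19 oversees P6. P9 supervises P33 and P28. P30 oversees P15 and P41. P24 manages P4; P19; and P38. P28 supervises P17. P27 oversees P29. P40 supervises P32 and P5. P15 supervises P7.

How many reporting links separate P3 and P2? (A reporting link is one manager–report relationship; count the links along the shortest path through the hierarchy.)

P3 is 3 levels below P33, and P2 is 1 level below P33 (their lowest common manager). The shortest path runs up from P3 to P33 and back down to P2: 3 + 1 = 4 links.

4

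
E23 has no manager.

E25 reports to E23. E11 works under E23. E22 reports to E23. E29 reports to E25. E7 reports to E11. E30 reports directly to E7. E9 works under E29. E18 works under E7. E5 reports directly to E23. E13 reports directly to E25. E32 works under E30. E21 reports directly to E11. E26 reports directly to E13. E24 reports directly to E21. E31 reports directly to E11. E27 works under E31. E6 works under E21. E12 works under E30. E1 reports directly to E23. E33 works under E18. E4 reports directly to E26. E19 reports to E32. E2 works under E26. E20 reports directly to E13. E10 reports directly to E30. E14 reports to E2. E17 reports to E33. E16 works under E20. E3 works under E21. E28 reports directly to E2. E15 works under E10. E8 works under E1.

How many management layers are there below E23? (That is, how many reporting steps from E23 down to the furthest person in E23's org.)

5

The longest chain under E23 runs E23 → E11 → E7 → E18 → E33 → E17, which is 5 levels below E23.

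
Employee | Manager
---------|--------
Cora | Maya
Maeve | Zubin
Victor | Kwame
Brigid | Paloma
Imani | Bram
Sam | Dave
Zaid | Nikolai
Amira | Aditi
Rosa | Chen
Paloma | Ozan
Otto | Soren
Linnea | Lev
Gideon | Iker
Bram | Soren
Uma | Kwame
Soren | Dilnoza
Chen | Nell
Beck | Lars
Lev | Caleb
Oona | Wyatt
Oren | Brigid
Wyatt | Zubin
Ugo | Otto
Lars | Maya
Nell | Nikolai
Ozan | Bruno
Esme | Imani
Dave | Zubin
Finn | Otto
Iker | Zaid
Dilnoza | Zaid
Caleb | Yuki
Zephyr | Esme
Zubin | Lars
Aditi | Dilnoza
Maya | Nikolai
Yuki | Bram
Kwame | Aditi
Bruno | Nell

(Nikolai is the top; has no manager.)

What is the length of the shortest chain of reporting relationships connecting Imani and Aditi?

Imani is 3 levels below Dilnoza, and Aditi is 1 level below Dilnoza (their lowest common manager). The shortest path runs up from Imani to Dilnoza and back down to Aditi: 3 + 1 = 4 links.

4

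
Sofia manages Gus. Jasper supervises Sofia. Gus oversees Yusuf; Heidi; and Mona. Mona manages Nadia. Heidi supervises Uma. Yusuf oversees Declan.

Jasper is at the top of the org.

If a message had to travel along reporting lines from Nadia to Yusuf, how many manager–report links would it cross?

3

Nadia is 2 levels below Gus, and Yusuf is 1 level below Gus (their lowest common manager). The shortest path runs up from Nadia to Gus and back down to Yusuf: 2 + 1 = 3 links.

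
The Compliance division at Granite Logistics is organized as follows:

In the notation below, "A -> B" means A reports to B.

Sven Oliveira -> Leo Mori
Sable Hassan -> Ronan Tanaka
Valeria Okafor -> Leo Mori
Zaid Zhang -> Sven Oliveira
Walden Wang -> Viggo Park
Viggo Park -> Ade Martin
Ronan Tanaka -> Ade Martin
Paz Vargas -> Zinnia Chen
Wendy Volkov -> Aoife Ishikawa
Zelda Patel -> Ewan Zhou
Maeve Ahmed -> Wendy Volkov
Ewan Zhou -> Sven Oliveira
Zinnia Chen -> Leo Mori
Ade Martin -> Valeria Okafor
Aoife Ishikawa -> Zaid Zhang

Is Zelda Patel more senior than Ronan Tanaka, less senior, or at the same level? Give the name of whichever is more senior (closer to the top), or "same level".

same level

Both Zelda Patel and Ronan Tanaka are 3 levels below Leo Mori.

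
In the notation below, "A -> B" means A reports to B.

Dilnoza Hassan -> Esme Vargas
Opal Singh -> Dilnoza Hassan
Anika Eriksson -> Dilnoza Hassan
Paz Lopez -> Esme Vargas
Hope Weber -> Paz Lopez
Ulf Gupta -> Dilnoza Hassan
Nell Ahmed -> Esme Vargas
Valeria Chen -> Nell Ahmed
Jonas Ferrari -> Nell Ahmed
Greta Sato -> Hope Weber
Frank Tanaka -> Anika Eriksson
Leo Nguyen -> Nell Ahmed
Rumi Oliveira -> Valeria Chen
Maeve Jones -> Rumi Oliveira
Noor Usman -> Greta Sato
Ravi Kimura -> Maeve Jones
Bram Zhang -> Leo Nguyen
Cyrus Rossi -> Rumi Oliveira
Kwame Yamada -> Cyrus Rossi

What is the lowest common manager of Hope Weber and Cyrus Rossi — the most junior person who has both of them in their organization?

Esme Vargas

Hope Weber's chain of managers is Paz Lopez, Esme Vargas. Cyrus Rossi's chain of managers is Rumi Oliveira, Valeria Chen, Nell Ahmed, Esme Vargas. The first manager that appears in both chains is Esme Vargas.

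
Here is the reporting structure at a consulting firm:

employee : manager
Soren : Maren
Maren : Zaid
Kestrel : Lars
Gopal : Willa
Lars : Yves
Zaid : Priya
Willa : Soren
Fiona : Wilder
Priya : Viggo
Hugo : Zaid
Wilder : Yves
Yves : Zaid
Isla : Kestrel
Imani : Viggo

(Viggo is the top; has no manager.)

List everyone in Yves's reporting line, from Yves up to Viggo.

Yves -> Zaid -> Priya -> Viggo

Yves reports to Zaid. Zaid reports to Priya. Priya reports to Viggo. Viggo is at the top.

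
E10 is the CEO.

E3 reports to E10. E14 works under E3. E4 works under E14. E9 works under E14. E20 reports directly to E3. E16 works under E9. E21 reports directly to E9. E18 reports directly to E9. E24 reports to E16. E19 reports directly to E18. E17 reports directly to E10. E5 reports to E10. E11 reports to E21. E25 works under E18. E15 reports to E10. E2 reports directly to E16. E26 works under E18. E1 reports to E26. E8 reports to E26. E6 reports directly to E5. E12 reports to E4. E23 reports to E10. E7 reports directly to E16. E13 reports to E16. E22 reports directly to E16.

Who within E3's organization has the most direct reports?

Direct-report counts within E3's organization: E3 has 2; E14 has 2; E9 has 3; E18 has 3; E26 has 2; E21 has 1; E16 has 5; E4 has 1. The largest is 5, held by E16.

E16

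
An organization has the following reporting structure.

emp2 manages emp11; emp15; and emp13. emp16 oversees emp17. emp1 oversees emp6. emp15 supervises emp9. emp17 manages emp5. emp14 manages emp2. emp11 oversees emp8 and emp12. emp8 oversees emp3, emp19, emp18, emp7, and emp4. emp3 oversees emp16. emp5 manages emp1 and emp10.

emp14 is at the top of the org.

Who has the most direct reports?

Direct-report counts: emp14 has 1; emp2 has 3; emp15 has 1; emp11 has 2; emp8 has 5; emp3 has 1; emp16 has 1; emp17 has 1; emp5 has 2; emp1 has 1. The largest is 5, held by emp8.

emp8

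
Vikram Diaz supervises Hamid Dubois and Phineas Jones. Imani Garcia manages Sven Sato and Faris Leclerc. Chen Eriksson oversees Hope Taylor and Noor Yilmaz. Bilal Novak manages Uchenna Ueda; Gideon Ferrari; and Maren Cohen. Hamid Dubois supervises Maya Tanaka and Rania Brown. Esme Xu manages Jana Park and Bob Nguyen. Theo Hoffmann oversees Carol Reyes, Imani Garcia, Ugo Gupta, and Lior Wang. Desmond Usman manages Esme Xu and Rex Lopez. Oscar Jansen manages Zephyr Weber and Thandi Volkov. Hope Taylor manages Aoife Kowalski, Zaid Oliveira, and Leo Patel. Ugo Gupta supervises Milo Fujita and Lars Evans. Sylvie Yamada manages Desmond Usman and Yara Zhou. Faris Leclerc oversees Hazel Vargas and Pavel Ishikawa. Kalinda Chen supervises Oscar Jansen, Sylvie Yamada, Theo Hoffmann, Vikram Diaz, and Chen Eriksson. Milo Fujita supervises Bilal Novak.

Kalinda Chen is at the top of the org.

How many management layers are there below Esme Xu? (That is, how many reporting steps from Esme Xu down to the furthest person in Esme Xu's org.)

1

The longest chain under Esme Xu runs Esme Xu → Jana Park, which is 1 level below Esme Xu.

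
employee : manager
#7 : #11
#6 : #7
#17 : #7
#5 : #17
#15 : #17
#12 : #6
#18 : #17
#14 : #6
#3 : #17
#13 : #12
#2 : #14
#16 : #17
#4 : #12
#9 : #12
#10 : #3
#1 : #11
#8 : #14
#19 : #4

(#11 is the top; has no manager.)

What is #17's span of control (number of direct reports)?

#17 directly manages #5, #15, #18, #3, #16. That is 5 direct reports.

5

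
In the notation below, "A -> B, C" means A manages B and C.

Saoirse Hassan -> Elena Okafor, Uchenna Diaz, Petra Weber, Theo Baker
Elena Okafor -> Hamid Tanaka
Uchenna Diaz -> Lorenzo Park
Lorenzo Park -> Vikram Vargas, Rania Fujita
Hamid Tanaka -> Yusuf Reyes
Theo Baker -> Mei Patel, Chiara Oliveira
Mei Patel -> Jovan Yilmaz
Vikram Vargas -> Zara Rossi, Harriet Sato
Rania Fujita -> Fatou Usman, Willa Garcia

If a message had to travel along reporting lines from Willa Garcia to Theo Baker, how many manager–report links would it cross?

5

Willa Garcia is 4 levels below Saoirse Hassan, and Theo Baker is 1 level below Saoirse Hassan (their lowest common manager). The shortest path runs up from Willa Garcia to Saoirse Hassan and back down to Theo Baker: 4 + 1 = 5 links.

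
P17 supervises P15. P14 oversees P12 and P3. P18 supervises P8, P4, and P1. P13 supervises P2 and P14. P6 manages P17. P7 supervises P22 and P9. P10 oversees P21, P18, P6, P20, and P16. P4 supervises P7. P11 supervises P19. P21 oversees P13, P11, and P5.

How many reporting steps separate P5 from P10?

2

Chain from P5 up to P10: P5 → P21 → P10. That is 2 steps up, so P5 is 2 levels below P10.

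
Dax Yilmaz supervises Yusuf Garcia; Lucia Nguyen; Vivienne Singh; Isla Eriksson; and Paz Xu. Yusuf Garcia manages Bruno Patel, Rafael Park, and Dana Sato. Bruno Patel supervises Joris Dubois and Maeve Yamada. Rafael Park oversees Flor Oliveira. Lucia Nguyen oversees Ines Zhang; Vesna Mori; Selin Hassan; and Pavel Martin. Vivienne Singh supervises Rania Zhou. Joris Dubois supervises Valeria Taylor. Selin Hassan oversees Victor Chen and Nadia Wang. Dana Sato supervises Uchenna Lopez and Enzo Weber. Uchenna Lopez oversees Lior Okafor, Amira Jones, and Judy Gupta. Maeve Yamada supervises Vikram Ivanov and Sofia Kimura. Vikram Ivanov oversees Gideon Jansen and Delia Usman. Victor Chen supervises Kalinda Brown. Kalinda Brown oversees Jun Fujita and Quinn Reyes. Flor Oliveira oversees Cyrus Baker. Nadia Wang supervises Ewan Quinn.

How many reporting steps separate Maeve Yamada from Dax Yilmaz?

3

Chain from Maeve Yamada up to Dax Yilmaz: Maeve Yamada → Bruno Patel → Yusuf Garcia → Dax Yilmaz. That is 3 steps up, so Maeve Yamada is 3 levels below Dax Yilmaz.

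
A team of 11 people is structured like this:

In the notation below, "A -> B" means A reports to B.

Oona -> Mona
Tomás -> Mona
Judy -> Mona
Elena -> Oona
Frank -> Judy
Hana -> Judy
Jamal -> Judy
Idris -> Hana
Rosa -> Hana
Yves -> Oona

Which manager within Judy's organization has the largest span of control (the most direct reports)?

Judy

Direct-report counts within Judy's organization: Judy has 3; Hana has 2. The largest is 3, held by Judy.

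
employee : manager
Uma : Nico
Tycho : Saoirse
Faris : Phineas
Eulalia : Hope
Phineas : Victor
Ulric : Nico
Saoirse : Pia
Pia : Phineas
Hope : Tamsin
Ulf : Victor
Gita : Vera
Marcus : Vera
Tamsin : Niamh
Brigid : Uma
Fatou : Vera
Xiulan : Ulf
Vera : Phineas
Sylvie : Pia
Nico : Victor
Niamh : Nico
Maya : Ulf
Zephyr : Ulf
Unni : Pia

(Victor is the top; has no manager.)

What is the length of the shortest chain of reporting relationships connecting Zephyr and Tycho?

6

Zephyr is 2 levels below Victor, and Tycho is 4 levels below Victor (their lowest common manager). The shortest path runs up from Zephyr to Victor and back down to Tycho: 2 + 4 = 6 links.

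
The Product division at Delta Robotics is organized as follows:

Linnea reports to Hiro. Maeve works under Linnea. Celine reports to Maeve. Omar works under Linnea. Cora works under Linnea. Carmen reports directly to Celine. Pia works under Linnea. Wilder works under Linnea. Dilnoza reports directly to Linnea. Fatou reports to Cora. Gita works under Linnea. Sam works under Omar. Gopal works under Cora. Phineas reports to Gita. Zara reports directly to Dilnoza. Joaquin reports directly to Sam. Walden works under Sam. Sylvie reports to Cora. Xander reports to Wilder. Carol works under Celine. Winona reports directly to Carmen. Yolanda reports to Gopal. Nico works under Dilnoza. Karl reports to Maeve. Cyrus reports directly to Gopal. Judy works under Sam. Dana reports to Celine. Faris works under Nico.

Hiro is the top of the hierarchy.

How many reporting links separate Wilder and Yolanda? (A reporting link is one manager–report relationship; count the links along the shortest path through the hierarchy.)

Wilder is 1 level below Linnea, and Yolanda is 3 levels below Linnea (their lowest common manager). The shortest path runs up from Wilder to Linnea and back down to Yolanda: 1 + 3 = 4 links.

4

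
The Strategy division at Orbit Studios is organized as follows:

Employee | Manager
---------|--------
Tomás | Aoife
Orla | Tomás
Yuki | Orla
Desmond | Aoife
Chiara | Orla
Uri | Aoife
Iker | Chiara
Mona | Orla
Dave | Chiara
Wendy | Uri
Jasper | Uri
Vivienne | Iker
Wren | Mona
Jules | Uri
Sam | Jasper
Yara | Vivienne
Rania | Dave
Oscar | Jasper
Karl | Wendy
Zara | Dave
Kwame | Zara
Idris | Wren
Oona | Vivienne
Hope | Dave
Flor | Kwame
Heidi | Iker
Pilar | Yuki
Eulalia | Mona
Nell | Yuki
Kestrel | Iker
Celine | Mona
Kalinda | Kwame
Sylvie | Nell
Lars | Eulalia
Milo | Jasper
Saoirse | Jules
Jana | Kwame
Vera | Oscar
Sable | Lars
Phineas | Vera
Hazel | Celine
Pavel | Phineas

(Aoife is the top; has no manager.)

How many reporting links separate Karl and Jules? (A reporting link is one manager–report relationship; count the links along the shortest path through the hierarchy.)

Karl is 2 levels below Uri, and Jules is 1 level below Uri (their lowest common manager). The shortest path runs up from Karl to Uri and back down to Jules: 2 + 1 = 3 links.

3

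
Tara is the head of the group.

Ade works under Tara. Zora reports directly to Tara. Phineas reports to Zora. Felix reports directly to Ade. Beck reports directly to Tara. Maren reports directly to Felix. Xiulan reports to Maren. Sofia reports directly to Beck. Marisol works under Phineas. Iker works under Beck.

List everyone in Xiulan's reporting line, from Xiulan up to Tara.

Xiulan -> Maren -> Felix -> Ade -> Tara

Xiulan reports to Maren. Maren reports to Felix. Felix reports to Ade. Ade reports to Tara. Tara is at the top.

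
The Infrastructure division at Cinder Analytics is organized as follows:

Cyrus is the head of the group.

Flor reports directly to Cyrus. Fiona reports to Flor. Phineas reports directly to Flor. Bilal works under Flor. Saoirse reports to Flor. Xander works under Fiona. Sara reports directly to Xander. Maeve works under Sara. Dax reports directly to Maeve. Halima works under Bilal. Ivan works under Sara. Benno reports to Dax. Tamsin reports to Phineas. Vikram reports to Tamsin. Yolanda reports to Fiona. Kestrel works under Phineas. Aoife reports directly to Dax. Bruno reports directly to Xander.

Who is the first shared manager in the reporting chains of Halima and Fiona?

Halima's chain of managers is Bilal, Flor, Cyrus. Fiona's chain of managers is Flor, Cyrus. The first manager that appears in both chains is Flor.

Flor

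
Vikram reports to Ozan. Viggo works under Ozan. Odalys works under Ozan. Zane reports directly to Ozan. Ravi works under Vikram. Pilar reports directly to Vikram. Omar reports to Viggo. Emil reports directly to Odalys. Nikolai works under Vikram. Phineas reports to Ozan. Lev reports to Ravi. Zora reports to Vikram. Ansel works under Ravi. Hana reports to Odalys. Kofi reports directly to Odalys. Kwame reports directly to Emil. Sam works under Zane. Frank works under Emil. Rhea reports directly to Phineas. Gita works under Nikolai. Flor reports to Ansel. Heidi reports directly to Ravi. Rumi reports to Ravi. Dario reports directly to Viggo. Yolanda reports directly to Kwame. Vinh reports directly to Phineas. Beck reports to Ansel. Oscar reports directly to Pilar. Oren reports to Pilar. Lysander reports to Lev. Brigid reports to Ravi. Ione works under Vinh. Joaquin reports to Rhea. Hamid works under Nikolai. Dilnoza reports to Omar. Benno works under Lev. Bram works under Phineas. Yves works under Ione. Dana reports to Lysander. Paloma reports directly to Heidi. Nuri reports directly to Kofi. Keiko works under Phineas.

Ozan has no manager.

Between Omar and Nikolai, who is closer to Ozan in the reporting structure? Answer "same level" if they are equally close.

Both Omar and Nikolai are 2 levels below Ozan.

same level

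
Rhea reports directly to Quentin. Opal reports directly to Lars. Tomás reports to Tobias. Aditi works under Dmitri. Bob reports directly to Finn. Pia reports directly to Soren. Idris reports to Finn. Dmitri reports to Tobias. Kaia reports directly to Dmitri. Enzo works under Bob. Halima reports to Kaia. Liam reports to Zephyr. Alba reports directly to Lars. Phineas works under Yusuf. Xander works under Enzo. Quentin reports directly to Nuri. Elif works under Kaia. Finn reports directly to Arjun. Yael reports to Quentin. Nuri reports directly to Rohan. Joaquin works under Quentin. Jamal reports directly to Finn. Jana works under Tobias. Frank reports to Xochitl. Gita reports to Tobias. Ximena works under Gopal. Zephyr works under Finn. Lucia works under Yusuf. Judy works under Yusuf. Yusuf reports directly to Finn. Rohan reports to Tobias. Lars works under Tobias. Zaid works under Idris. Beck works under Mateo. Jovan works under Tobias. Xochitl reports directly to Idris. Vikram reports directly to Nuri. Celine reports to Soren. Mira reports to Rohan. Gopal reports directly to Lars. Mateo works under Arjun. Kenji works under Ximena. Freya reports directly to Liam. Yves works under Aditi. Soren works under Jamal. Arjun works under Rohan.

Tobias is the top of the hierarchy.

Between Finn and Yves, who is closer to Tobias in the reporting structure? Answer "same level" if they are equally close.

Both Finn and Yves are 3 levels below Tobias.

same level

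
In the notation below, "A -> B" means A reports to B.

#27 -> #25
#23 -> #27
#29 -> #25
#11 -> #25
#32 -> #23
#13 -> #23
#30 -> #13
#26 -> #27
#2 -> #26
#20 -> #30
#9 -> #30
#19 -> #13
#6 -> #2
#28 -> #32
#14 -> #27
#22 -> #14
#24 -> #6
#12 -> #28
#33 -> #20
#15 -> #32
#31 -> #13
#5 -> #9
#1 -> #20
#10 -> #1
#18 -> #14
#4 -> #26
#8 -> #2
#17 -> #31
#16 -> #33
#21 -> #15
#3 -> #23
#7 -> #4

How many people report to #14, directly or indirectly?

2

#14 directly manages #22, #18. #22 has no reports. #18 has no reports. So #14's organization is 2 direct reports plus everyone under them: 1 + 1 = 2.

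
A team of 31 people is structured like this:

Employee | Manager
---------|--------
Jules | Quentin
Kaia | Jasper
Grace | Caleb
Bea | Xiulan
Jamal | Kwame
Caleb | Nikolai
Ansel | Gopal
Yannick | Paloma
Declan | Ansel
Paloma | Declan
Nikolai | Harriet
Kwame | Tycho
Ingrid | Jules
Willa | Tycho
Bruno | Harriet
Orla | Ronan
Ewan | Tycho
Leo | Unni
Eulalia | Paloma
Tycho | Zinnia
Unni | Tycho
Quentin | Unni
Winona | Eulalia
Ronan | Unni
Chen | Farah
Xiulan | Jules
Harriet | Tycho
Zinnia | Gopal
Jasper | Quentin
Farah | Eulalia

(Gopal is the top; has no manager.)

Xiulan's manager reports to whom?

Quentin

Xiulan reports to Jules, and Jules reports to Quentin. So Xiulan's skip-level manager is Quentin.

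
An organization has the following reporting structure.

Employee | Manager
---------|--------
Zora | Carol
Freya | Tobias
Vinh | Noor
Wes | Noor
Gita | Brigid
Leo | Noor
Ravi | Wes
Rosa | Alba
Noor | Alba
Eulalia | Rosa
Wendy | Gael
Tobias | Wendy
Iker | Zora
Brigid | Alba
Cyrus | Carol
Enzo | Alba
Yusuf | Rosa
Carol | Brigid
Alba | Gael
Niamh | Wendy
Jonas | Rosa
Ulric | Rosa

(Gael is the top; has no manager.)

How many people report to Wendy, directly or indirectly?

3

Wendy directly manages Tobias, Niamh. Under Tobias: Freya (1). Niamh has no reports. So Wendy's organization is 2 direct reports plus everyone under them: 2 + 1 = 3.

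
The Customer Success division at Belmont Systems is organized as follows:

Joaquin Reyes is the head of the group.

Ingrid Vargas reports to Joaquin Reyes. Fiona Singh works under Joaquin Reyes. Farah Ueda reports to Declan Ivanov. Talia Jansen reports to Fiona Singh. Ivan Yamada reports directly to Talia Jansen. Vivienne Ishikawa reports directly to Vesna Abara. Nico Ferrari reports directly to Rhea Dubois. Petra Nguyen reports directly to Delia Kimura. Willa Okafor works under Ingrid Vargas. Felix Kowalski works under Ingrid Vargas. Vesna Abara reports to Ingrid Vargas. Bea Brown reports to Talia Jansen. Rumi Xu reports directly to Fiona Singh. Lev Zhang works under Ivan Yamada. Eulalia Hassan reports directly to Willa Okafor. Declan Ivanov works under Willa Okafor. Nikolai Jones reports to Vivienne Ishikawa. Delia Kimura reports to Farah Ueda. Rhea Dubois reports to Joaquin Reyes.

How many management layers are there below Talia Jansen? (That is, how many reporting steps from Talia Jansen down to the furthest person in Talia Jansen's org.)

2

The longest chain under Talia Jansen runs Talia Jansen → Ivan Yamada → Lev Zhang, which is 2 levels below Talia Jansen.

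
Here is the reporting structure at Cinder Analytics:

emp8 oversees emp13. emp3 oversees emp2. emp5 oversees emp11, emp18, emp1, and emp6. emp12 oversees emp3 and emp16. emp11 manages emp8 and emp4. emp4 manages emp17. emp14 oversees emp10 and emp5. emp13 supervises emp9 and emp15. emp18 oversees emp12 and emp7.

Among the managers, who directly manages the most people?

Direct-report counts: emp14 has 2; emp5 has 4; emp18 has 2; emp12 has 2; emp3 has 1; emp11 has 2; emp4 has 1; emp8 has 1; emp13 has 2. The largest is 4, held by emp5.

emp5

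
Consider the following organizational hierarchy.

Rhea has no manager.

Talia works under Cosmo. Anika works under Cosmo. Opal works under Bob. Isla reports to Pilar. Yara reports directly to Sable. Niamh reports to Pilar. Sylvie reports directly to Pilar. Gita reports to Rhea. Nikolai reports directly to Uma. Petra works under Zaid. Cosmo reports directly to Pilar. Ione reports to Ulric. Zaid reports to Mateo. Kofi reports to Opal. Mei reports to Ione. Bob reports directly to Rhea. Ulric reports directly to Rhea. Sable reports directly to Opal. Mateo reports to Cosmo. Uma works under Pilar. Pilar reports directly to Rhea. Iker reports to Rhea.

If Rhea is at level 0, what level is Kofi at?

Chain from Kofi up to Rhea: Kofi → Opal → Bob → Rhea. That is 3 steps up, so Kofi is 3 levels below Rhea.

3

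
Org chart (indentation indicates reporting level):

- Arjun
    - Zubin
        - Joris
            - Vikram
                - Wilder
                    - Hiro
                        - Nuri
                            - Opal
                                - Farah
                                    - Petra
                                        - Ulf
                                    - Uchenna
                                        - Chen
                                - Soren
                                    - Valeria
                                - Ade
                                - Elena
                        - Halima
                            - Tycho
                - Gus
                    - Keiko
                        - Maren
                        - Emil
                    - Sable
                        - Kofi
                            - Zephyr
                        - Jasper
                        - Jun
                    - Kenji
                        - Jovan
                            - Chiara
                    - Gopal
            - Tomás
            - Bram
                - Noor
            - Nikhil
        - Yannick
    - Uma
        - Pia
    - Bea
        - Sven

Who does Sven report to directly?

Sven reports directly to Bea.

Bea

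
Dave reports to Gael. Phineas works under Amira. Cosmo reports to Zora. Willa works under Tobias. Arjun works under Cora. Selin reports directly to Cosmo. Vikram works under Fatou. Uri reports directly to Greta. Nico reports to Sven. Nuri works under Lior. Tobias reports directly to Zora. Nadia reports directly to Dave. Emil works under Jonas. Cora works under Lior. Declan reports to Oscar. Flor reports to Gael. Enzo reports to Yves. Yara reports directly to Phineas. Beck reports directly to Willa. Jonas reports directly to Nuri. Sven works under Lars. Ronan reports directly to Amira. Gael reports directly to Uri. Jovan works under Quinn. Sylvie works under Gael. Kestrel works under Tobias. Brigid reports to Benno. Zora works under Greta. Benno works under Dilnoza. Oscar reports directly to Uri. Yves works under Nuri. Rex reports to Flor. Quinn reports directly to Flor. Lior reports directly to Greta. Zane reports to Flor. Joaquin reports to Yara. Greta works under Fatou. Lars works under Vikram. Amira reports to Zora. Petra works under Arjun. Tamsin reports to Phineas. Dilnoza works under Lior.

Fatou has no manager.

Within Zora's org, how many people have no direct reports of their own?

The people in Zora's organization with no one reporting to them are Tamsin, Joaquin, Ronan, Selin, Beck, Kestrel. That is 6.

6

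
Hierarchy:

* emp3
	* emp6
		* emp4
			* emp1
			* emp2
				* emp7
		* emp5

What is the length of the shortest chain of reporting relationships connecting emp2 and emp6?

2

emp2 is in emp6's organization: the chain from emp2 up to emp6 is emp2 → emp4 → emp6, which is 2 links.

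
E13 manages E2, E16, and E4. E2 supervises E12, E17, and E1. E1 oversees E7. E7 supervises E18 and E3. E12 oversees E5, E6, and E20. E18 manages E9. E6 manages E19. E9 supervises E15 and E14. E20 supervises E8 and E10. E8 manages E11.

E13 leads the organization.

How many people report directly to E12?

E12 directly manages E6, E5, E20. That is 3 direct reports.

3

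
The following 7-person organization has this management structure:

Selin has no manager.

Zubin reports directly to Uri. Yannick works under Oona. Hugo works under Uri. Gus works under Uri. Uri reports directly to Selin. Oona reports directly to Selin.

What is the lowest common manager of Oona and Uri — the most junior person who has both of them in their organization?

Selin

Oona's chain of managers is Selin. Uri's chain of managers is Selin. The first manager that appears in both chains is Selin.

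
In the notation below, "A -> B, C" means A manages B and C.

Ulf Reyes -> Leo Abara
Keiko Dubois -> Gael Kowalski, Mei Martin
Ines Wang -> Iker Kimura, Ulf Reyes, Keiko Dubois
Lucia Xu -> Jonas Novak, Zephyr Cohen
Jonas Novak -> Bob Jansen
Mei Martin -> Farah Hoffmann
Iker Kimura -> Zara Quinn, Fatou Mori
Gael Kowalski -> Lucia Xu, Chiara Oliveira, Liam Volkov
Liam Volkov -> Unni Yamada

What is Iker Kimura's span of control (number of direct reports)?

Iker Kimura directly manages Zara Quinn, Fatou Mori. That is 2 direct reports.

2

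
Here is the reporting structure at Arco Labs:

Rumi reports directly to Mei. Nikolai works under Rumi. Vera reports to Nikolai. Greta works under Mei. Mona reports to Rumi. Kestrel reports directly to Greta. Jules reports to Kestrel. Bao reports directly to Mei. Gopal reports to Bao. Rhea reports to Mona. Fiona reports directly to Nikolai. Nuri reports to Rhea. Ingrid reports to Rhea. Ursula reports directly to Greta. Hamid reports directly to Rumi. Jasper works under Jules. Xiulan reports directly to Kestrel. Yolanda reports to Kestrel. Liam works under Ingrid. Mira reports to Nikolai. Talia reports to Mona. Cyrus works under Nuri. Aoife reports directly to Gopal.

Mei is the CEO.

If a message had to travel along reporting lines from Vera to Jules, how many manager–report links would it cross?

6

Vera is 3 levels below Mei, and Jules is 3 levels below Mei (their lowest common manager). The shortest path runs up from Vera to Mei and back down to Jules: 3 + 3 = 6 links.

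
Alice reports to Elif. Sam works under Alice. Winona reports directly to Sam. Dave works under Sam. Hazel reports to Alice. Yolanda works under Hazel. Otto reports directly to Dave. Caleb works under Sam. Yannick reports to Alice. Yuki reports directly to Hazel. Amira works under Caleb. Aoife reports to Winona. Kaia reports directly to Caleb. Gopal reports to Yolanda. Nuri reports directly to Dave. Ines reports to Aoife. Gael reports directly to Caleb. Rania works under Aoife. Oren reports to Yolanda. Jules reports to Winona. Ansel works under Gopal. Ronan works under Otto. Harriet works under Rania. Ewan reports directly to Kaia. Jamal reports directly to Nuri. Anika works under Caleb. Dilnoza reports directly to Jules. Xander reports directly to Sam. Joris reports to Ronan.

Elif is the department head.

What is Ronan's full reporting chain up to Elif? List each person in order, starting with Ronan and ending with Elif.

Ronan reports to Otto. Otto reports to Dave. Dave reports to Sam. Sam reports to Alice. Alice reports to Elif. Elif is at the top.

Ronan -> Otto -> Dave -> Sam -> Alice -> Elif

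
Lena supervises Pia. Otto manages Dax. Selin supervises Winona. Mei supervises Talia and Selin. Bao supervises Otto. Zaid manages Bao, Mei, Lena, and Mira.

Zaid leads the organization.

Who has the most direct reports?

Direct-report counts: Zaid has 4; Lena has 1; Mei has 2; Selin has 1; Bao has 1; Otto has 1. The largest is 4, held by Zaid.

Zaid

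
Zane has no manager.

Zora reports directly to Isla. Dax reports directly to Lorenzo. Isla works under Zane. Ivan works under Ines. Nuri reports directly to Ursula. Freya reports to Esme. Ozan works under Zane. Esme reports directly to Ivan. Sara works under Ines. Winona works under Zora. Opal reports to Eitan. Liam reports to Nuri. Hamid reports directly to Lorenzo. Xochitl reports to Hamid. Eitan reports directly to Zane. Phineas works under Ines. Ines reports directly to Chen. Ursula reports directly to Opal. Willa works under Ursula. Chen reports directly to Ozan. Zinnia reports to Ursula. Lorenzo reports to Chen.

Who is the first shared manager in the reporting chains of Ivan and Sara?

Ivan's chain of managers is Ines, Chen, Ozan, Zane. Sara's chain of managers is Ines, Chen, Ozan, Zane. The first manager that appears in both chains is Ines.

Ines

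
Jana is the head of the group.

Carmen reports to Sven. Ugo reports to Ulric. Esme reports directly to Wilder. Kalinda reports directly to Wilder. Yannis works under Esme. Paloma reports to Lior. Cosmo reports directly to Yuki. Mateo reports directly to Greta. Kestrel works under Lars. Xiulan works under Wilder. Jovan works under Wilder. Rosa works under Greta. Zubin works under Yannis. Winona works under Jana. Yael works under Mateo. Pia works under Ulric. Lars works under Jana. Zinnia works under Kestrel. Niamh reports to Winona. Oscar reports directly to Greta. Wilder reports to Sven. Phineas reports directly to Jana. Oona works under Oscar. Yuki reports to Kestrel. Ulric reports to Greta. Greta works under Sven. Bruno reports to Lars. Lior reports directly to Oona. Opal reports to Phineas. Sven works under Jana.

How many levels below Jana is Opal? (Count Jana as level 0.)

Chain from Opal up to Jana: Opal → Phineas → Jana. That is 2 steps up, so Opal is 2 levels below Jana.

2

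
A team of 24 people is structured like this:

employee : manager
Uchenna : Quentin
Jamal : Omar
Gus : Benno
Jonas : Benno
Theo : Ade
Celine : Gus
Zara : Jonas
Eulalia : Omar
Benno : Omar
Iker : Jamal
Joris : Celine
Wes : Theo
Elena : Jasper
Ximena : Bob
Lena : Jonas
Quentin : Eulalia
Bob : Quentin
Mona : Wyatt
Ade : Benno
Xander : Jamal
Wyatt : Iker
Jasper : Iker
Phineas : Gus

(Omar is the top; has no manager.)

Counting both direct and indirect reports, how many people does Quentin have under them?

Quentin directly manages Bob, Uchenna. Under Bob: Ximena (1). Uchenna has no reports. So Quentin's organization is 2 direct reports plus everyone under them: 2 + 1 = 3.

3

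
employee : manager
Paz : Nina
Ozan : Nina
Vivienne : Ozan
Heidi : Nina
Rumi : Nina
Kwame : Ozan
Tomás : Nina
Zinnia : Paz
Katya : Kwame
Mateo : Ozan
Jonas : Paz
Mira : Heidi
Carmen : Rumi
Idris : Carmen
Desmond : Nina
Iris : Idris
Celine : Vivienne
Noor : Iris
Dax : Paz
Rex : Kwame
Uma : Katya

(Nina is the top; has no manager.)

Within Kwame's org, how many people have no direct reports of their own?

2

The people in Kwame's organization with no one reporting to them are Rex, Uma. That is 2.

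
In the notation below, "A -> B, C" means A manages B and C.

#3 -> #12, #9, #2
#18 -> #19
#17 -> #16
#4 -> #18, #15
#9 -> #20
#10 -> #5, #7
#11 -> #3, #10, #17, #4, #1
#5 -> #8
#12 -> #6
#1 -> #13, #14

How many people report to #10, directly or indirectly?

3

#10 directly manages #5, #7. Under #5: #8 (1). #7 has no reports. So #10's organization is 2 direct reports plus everyone under them: 2 + 1 = 3.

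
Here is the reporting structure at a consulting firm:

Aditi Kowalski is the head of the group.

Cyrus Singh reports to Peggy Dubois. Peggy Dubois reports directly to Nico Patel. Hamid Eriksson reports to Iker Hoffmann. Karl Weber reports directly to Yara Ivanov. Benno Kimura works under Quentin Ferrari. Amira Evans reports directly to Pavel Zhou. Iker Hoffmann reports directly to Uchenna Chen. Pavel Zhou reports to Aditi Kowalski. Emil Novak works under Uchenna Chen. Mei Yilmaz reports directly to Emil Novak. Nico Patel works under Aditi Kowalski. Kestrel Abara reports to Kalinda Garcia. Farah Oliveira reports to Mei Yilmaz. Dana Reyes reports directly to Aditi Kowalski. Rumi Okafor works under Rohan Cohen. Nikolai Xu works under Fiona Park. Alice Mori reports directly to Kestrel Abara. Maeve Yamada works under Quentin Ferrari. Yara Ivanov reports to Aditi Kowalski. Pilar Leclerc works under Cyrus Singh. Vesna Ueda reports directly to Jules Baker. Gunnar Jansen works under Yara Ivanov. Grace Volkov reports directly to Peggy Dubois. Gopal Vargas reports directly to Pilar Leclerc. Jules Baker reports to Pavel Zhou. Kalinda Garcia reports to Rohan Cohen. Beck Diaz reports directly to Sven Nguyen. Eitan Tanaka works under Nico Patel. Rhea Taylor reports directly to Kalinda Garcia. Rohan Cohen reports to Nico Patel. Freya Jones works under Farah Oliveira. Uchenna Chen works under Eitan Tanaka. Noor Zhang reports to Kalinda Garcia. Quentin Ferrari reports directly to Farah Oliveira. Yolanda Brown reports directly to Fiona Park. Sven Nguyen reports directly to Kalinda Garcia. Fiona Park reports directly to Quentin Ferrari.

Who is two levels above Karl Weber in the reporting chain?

Karl Weber reports to Yara Ivanov, and Yara Ivanov reports to Aditi Kowalski. So Karl Weber's skip-level manager is Aditi Kowalski.

Aditi Kowalski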